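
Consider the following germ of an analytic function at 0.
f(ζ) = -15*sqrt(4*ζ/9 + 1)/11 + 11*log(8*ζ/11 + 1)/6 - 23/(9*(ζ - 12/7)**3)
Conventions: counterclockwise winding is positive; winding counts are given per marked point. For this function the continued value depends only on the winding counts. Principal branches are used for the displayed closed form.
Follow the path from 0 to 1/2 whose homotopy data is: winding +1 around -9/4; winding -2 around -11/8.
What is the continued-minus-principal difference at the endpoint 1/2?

The rational part is single-valued and drops out of the difference; each branch term changes only by its own monodromy.
(-15/11)*sqrt(1 - ζ/(-9/4)): winding +1 is odd, the square root flips sign, contributing -2*(-15/11)*sqrt(1 - (1/2)/(-9/4)) = -2*(-15/11)*sqrt(11/9) = (10/11)*sqrt(11).
(11/6)*log(1 - ζ/(-11/8)): each positive loop around -11/8 adds 2*pi*i to the log, so winding -2 contributes (11/6)*(-2)*2*pi*i = -(22/3)*pi*i.
Summing the contributions at ζ = 1/2 gives ((10/11)*sqrt(11)) - ((22/3)*pi)*i.

Continued minus principal equals ((10/11)*sqrt(11)) - ((22/3)*pi)*i.


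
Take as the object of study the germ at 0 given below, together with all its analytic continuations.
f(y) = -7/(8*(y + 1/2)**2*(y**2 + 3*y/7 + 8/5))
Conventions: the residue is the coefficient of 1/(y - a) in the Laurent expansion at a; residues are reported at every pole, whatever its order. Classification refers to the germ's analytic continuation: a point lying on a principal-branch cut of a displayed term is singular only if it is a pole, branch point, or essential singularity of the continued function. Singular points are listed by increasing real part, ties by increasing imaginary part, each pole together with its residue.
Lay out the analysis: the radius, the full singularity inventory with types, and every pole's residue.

Denominator factor (y + 1/2)^2: pole of order 2 at -1/2, modulus 1/2.
Denominator factor (y**2 + 3*y/7 + 8/5): discriminant -1523/245, complex-conjugate roots (-3/14) + ((1/70)*sqrt(7615))*i and (-3/14) - ((1/70)*sqrt(7615))*i; poles of order 1, moduli (2/5)*sqrt(10) and (2/5)*sqrt(10).
The radius of convergence is the smallest modulus among the singular points: 1/2.
At the order-2 pole -1/2 set g(y) = (y - (-1/2))^2*f(y) = -7/(8*(y**2 + 3*y/7 + 8/5)).
Order-2 pole: residue = g'(a); g'(-1/2) = -9800/52441, so the residue is -9800/52441.
The factor y**2 + 3*y/7 + 8/5 splits as (y - a)(y - a') with a = (-3/14) - ((1/70)*sqrt(7615))*i, a' = (-3/14) + ((1/70)*sqrt(7615))*i. At the order-1 pole a set g(y) = (y - a)*f(y) = [-7/(8*(y + 1/2)**2)] / (y - a').
Simple pole: residue = g(a) at a = (-3/14) - ((1/70)*sqrt(7615))*i, which is (4900/52441) + ((353535/159735286)*sqrt(7615))*i.
The factor y**2 + 3*y/7 + 8/5 splits as (y - a)(y - a') with a = (-3/14) + ((1/70)*sqrt(7615))*i, a' = (-3/14) - ((1/70)*sqrt(7615))*i. At the order-1 pole a set g(y) = (y - a)*f(y) = [-7/(8*(y + 1/2)**2)] / (y - a').
Simple pole: residue = g(a) at a = (-3/14) + ((1/70)*sqrt(7615))*i, which is (4900/52441) - ((353535/159735286)*sqrt(7615))*i.
List the singular points by increasing real part (a conjugate pair: the negative imaginary part first).

Radius of convergence at 0: 1/2.
At -1/2: a pole of order 2; residue -9800/52441.
At (-3/14) - ((1/70)*sqrt(7615))*i: a pole of order 1; residue (4900/52441) + ((353535/159735286)*sqrt(7615))*i.
At (-3/14) + ((1/70)*sqrt(7615))*i: a pole of order 1; residue (4900/52441) - ((353535/159735286)*sqrt(7615))*i.


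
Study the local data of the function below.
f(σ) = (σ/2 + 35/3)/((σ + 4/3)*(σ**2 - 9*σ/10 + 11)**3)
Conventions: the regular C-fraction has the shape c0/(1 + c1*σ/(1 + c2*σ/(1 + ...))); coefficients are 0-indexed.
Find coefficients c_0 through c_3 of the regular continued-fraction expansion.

The regular C-fraction coefficients are [35/5324, 711/1540, -17576/91245, -1581650399/916412640].

Taylor coefficients (expand at 0): a_0 = 35/5324, a_1 = -711/234256, a_2 = 42087/51536320, a_3 = -13931811/11337990400.
c0 = a_0 = 35/5324. Peel one level at a time: if S = 1 + c*σ/S' with S'(0) = 1, then c is the σ-coefficient of S and S' = c*σ/(S - 1).
S_1 = c0/f = 1 + (711/1540)*σ + (13182/148225)*σ^2 + ...; c1 = 711/1540.
S_2 = c1*σ/(S_1 - 1) = 1 + (-17576/91245)*σ + (-225950057/679644900)*σ^2 + ...; c2 = -17576/91245.
S_3 = c2*σ/(S_2 - 1) = 1 + (-1581650399/916412640)*σ + ...; c3 = -1581650399/916412640.


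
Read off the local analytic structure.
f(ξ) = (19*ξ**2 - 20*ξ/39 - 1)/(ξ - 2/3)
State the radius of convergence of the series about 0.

The radius of convergence is 2/3.

Denominator factor (ξ - 2/3): pole of order 1 at 2/3, modulus 2/3.
The radius of convergence is the smallest modulus among the singular points: 2/3.


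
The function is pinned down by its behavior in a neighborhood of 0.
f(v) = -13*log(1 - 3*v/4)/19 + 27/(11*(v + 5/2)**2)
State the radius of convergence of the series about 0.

Denominator factor (v + 5/2)^2: pole of order 2 at -5/2, modulus 5/2.
Branch term (-13/19)*log(1 - v/(4/3)): its argument vanishes at v = 4/3, a logarithmic branch point, modulus 4/3.
The radius of convergence is the smallest modulus among the singular points: 4/3.

The radius of convergence is 4/3.


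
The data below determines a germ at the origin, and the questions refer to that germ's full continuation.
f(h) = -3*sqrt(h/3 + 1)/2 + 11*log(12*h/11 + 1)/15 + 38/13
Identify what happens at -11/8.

The point is a regular point.

There is no denominator, hence no pole anywhere.
Branch term log(1 - h/(-11/12)): argument at -11/8 is -1/2, nonzero, so -11/8 is not its branch point (a point on a principal cut is still regular for the continued germ).
Branch term sqrt(1 - h/(-3)): argument at -11/8 is 13/24, nonzero, so -11/8 is not its branch point (a point on a principal cut is still regular for the continued germ).
So the germ continues analytically to -11/8.


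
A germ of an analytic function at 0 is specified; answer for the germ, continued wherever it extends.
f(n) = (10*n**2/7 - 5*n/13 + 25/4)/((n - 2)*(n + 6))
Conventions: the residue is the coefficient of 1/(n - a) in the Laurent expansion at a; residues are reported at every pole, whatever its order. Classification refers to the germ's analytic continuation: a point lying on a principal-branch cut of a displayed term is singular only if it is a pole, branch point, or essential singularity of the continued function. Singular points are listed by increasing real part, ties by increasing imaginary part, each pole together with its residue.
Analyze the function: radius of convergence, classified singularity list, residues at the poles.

Denominator factor (n - 2): pole of order 1 at 2, modulus 2.
Denominator factor (n + 6): pole of order 1 at -6, modulus 6.
The radius of convergence is the smallest modulus among the singular points: 2.
At the order-1 pole -6 set g(n) = (n - (-6))*f(n) = (10*n**2/7 - 5*n/13 + 25/4)/(n - 2).
Simple pole: residue = g(a) at a = -6, which is -21835/2912.
At the order-1 pole 2 set g(n) = (n - (2))*f(n) = (10*n**2/7 - 5*n/13 + 25/4)/(n + 6).
Simple pole: residue = g(a) at a = 2, which is 4075/2912.
List the singular points by increasing real part (a conjugate pair: the negative imaginary part first).

Radius of convergence at 0: 2.
At -6: a pole of order 1; residue -21835/2912.
At 2: a pole of order 1; residue 4075/2912.


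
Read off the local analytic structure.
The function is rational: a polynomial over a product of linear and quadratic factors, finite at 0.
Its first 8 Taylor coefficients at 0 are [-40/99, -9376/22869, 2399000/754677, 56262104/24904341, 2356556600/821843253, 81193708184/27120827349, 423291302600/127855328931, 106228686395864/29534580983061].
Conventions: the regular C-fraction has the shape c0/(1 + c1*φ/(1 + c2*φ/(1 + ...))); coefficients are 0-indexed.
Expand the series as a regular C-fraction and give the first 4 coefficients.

The regular C-fraction coefficients are [-40/99, -1172/1155, 359673/41020, -1051686405/140512252].

Taylor coefficients (read off): a_0 = -40/99, a_1 = -9376/22869, a_2 = 2399000/754677, a_3 = 56262104/24904341.
c0 = a_0 = -40/99. Peel one level at a time: if S = 1 + c*φ/S' with S'(0) = 1, then c is the φ-coefficient of S and S' = c*φ/(S - 1).
S_1 = c0/f = 1 + (-1172/1155)*φ + (119891/13475)*φ^2 + ...; c1 = -1172/1155.
S_2 = c1*φ/(S_1 - 1) = 1 + (359673/41020)*φ + (90144549/1373584)*φ^2 + ...; c2 = 359673/41020.
S_3 = c2*φ/(S_2 - 1) = 1 + (-1051686405/140512252)*φ + ...; c3 = -1051686405/140512252.


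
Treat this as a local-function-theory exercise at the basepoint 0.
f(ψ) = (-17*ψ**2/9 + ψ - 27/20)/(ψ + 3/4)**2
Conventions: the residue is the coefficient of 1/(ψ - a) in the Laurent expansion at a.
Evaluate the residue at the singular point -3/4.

At the order-2 pole -3/4 set g(ψ) = (ψ - (-3/4))^2*f(ψ) = -17*ψ**2/9 + ψ - 27/20.
Order-2 pole: residue = g'(a); g'(-3/4) = 23/6, so the residue is 23/6.

The residue is 23/6.


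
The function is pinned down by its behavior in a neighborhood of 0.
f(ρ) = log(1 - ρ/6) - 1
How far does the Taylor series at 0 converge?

Branch term (1)*log(1 - ρ/(6)): its argument vanishes at ρ = 6, a logarithmic branch point, modulus 6.
The radius of convergence is the smallest modulus among the singular points: 6.

The radius of convergence is 6.


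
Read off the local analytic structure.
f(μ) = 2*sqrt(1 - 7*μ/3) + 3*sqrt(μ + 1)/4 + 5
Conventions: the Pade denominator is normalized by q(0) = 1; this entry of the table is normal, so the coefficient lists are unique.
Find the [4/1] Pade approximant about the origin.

Taylor coefficients needed (expand at 0): a_0 = 31/4, a_1 = -47/24, a_2 = -419/288, a_3 = -2663/1728, a_4 = -97255/41472, a_5 = -936089/248832.
Write the denominator as Q(μ) = 1 + q1*μ. Requiring Q*f - P = O(μ^6) with deg P <= 4 kills the coefficients of μ^5..μ^5 in Q*f:
  μ^5: a_5 + q1*a_4 = 0, i.e. -936089/248832 + (-97255/41472)*q1 = 0.
Solving this linear system: q1 = -936089/583530.
The numerator is Q*f truncated at degree 4: P0 = a_0 = 31/4; P1 = a_1 + q1*a_0 = -4198718/291765; P2 = a_2 + q1*a_1 = 5249169/3112160; P3 = a_3 + q1*a_2 = 66615613/84028320; P4 = a_4 + q1*a_3 = 170895001/1344453120.

The Pade approximant has numerator coefficients [31/4, -4198718/291765, 5249169/3112160, 66615613/84028320, 170895001/1344453120]; denominator coefficients [1, -936089/583530].


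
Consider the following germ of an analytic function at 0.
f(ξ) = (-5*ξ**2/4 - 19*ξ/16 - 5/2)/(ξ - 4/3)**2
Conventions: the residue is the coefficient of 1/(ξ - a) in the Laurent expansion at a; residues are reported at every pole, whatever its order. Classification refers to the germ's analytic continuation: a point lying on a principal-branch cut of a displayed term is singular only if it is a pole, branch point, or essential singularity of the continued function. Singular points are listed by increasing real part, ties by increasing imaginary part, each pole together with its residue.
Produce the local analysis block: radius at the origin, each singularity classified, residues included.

Radius of convergence at 0: 4/3.
At 4/3: a pole of order 2; residue -217/48.

Denominator factor (ξ - 4/3)^2: pole of order 2 at 4/3, modulus 4/3.
The radius of convergence is the smallest modulus among the singular points: 4/3.
At the order-2 pole 4/3 set g(ξ) = (ξ - (4/3))^2*f(ξ) = -5*ξ**2/4 - 19*ξ/16 - 5/2.
Order-2 pole: residue = g'(a); g'(4/3) = -217/48, so the residue is -217/48.


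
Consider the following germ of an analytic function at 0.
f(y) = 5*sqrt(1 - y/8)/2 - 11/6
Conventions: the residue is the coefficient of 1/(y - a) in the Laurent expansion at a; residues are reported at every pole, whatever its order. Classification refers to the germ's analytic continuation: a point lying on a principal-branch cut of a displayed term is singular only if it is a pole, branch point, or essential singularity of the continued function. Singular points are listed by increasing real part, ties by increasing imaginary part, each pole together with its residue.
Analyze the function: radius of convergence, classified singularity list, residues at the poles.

Branch term (5/2)*sqrt(1 - y/(8)): its argument vanishes at y = 8, a square-root branch point, modulus 8.
The radius of convergence is the smallest modulus among the singular points: 8.

Radius of convergence at 0: 8.
At 8: an algebraic (square-root) branch point.


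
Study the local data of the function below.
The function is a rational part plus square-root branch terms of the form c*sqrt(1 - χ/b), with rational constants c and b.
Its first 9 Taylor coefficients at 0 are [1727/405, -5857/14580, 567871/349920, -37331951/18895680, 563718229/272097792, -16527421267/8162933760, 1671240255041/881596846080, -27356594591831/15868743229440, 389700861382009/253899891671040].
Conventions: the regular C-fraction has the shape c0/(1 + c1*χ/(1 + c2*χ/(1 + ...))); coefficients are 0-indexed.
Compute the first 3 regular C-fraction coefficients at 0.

Taylor coefficients (read off): a_0 = 1727/405, a_1 = -5857/14580, a_2 = 567871/349920.
c0 = a_0 = 1727/405. Peel one level at a time: if S = 1 + c*χ/S' with S'(0) = 1, then c is the χ-coefficient of S and S' = c*χ/(S - 1).
S_1 = c0/f = 1 + (5857/62172)*χ + (-2873530753/7730715168)*χ^2 + ...; c1 = 5857/62172.
S_2 = c1*χ/(S_1 - 1) = 1 + (2873530753/728282808)*χ + ...; c2 = 2873530753/728282808.

The regular C-fraction coefficients are [1727/405, 5857/62172, 2873530753/728282808].


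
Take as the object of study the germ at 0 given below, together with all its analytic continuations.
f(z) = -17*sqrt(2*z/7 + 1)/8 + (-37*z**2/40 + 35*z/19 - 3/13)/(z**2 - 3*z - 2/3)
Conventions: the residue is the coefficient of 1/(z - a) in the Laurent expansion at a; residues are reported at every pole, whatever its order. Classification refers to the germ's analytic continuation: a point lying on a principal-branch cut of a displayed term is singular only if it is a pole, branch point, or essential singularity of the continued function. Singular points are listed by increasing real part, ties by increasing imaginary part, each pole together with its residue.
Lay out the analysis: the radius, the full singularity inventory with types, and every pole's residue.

Denominator factor (z**2 - 3*z - 2/3): discriminant 35/3, real irrational roots 3/2 + (1/6)*sqrt(105) and 3/2 - (1/6)*sqrt(105); poles of order 1, moduli 3/2 + (1/6)*sqrt(105) and -3/2 + (1/6)*sqrt(105).
Branch term (-17/8)*sqrt(1 - z/(-7/2)): its argument vanishes at z = -7/2, a square-root branch point, modulus 7/2.
The radius of convergence is the smallest modulus among the singular points: -3/2 + (1/6)*sqrt(105).
The branch term is analytic at 3/2 - (1/6)*sqrt(105) and contributes nothing to the residue; only the rational part matters.
The factor z**2 - 3*z - 2/3 splits as (z - a)(z - a') with a = 3/2 - (1/6)*sqrt(105), a' = 3/2 + (1/6)*sqrt(105). At the order-1 pole a set g(z) = (z - a)*(rational part) = [-37*z**2/40 + 35*z/19 - 3/13] / (z - a').
Simple pole: residue = g(a) at a = 3/2 - (1/6)*sqrt(105), which is -709/1520 + (19027/296400)*sqrt(105).
The branch term is analytic at 3/2 + (1/6)*sqrt(105) and contributes nothing to the residue; only the rational part matters.
The factor z**2 - 3*z - 2/3 splits as (z - a)(z - a') with a = 3/2 + (1/6)*sqrt(105), a' = 3/2 - (1/6)*sqrt(105). At the order-1 pole a set g(z) = (z - a)*(rational part) = [-37*z**2/40 + 35*z/19 - 3/13] / (z - a').
Simple pole: residue = g(a) at a = 3/2 + (1/6)*sqrt(105), which is -709/1520 - (19027/296400)*sqrt(105).
List the singular points by increasing real part (a conjugate pair: the negative imaginary part first).

Radius of convergence at 0: -3/2 + (1/6)*sqrt(105).
At -7/2: an algebraic (square-root) branch point.
At 3/2 - (1/6)*sqrt(105): a pole of order 1; residue -709/1520 + (19027/296400)*sqrt(105).
At 3/2 + (1/6)*sqrt(105): a pole of order 1; residue -709/1520 - (19027/296400)*sqrt(105).


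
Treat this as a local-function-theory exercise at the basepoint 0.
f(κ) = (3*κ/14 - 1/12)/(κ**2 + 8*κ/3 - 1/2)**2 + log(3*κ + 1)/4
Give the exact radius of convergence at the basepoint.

Denominator factor (κ**2 + 8*κ/3 - 1/2)^2: discriminant 82/9, real irrational roots -4/3 + (1/6)*sqrt(82) and -4/3 - (1/6)*sqrt(82); poles of order 2, moduli -4/3 + (1/6)*sqrt(82) and 4/3 + (1/6)*sqrt(82).
Branch term (1/4)*log(1 - κ/(-1/3)): its argument vanishes at κ = -1/3, a logarithmic branch point, modulus 1/3.
The radius of convergence is the smallest modulus among the singular points: -4/3 + (1/6)*sqrt(82).

The radius of convergence is -4/3 + (1/6)*sqrt(82).


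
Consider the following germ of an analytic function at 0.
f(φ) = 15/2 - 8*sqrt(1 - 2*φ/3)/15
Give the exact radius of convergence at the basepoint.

Branch term (-8/15)*sqrt(1 - φ/(3/2)): its argument vanishes at φ = 3/2, a square-root branch point, modulus 3/2.
The radius of convergence is the smallest modulus among the singular points: 3/2.

The radius of convergence is 3/2.


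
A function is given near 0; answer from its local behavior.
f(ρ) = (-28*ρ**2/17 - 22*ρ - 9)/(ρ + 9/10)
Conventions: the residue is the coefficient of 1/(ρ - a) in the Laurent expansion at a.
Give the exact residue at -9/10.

The residue is 4023/425.

At the order-1 pole -9/10 set g(ρ) = (ρ - (-9/10))*f(ρ) = -28*ρ**2/17 - 22*ρ - 9.
Simple pole: residue = g(a) at a = -9/10, which is 4023/425.


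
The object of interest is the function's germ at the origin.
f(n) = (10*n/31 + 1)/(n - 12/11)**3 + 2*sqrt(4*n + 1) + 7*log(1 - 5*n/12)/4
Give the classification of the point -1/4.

The point is an algebraic (square-root) branch point.

The term (2)*sqrt(1 - n/(-1/4)) has argument 1 - -1/4/(-1/4) = 0 at -1/4: a square-root (algebraic, two-sheeted) branch point; the remaining terms are analytic or single-valued there.


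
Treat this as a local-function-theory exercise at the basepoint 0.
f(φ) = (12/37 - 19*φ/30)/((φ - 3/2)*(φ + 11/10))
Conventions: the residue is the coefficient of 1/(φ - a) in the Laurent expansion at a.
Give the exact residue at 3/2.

At the order-1 pole 3/2 set g(φ) = (φ - (3/2))*f(φ) = (12/37 - 19*φ/30)/(φ + 11/10).
Simple pole: residue = g(a) at a = 3/2, which is -463/1924.

The residue is -463/1924.


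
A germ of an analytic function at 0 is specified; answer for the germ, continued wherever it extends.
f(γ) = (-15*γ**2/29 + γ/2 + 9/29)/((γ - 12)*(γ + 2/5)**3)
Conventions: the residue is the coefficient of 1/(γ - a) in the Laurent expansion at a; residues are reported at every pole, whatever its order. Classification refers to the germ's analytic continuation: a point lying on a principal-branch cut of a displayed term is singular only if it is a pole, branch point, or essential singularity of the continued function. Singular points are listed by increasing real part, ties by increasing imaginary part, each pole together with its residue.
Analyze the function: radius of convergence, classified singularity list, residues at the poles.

Radius of convergence at 0: 2/5.
At -2/5: a pole of order 3; residue 247125/6911512.
At 12: a pole of order 1; residue -247125/6911512.

Denominator factor (γ - 12): pole of order 1 at 12, modulus 12.
Denominator factor (γ + 2/5)^3: pole of order 3 at -2/5, modulus 2/5.
The radius of convergence is the smallest modulus among the singular points: 2/5.
At the order-3 pole -2/5 set g(γ) = (γ - (-2/5))^3*f(γ) = (-15*γ**2/29 + γ/2 + 9/29)/(γ - 12).
Order-3 pole: residue = g''(a)/2; g''(-2/5) = 247125/3455756, so the residue is 247125/6911512.
At the order-1 pole 12 set g(γ) = (γ - (12))*f(γ) = (-15*γ**2/29 + γ/2 + 9/29)/(γ + 2/5)**3.
Simple pole: residue = g(a) at a = 12, which is -247125/6911512.
List the singular points by increasing real part (a conjugate pair: the negative imaginary part first).


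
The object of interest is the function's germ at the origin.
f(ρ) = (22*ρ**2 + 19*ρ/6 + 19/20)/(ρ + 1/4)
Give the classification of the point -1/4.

The denominator factor ρ + 1/4 vanishes at -1/4 and appears to the power 1; the numerator there equals 23/15, nonzero, and no other factor vanishes.
Hence a pole whose order is the multiplicity, 1.

The point is a pole of order 1.


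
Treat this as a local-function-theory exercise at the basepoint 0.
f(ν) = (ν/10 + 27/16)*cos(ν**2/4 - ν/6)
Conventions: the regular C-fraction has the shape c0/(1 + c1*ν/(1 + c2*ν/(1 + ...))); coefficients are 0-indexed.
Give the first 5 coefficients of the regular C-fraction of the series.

The regular C-fraction coefficients are [27/16, -8/135, 2537/8640, 350745/162368, -111787852/59322671].

Taylor coefficients (expand at 0): a_0 = 27/16, a_1 = 1/10, a_2 = -3/128, a_3 = 397/5760, a_4 = -4471/92160.
c0 = a_0 = 27/16. Peel one level at a time: if S = 1 + c*ν/S' with S'(0) = 1, then c is the ν-coefficient of S and S' = c*ν/(S - 1).
S_1 = c0/f = 1 + (-8/135)*ν + (2537/145800)*ν^2 + ...; c1 = -8/135.
S_2 = c1*ν/(S_1 - 1) = 1 + (2537/8640)*ν + (-23383/36864)*ν^2 + ...; c2 = 2537/8640.
S_3 = c2*ν/(S_2 - 1) = 1 + (350745/162368)*ν + (419204445/102981904)*ν^2 + ...; c3 = 350745/162368.
S_4 = c3*ν/(S_3 - 1) = 1 + (-111787852/59322671)*ν + ...; c4 = -111787852/59322671.


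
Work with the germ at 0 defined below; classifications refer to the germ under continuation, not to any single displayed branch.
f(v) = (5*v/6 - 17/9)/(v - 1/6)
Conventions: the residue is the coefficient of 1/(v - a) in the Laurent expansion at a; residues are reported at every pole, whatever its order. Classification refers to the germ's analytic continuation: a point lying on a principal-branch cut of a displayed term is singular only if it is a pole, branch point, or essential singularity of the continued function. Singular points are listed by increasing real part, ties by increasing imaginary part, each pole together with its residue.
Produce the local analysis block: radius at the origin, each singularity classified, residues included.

Radius of convergence at 0: 1/6.
At 1/6: a pole of order 1; residue -7/4.

Denominator factor (v - 1/6): pole of order 1 at 1/6, modulus 1/6.
The radius of convergence is the smallest modulus among the singular points: 1/6.
At the order-1 pole 1/6 set g(v) = (v - (1/6))*f(v) = 5*v/6 - 17/9.
Simple pole: residue = g(a) at a = 1/6, which is -7/4.


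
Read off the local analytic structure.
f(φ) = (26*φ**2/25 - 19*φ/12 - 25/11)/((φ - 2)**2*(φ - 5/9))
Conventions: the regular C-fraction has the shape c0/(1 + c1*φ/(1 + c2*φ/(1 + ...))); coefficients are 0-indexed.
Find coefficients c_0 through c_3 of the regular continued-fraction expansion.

Taylor coefficients (expand at 0): a_0 = 45/44, a_1 = 3147/880, a_2 = 163869/22000, a_3 = 6153489/440000.
c0 = a_0 = 45/44. Peel one level at a time: if S = 1 + c*φ/S' with S'(0) = 1, then c is the φ-coefficient of S and S' = c*φ/(S - 1).
S_1 = c0/f = 1 + (-1049/300)*φ + (17797/3600)*φ^2 + ...; c1 = -1049/300.
S_2 = c1*φ/(S_1 - 1) = 1 + (17797/12588)*φ + (1176338581/2751002500)*φ^2 + ...; c2 = 17797/12588.
S_3 = c2*φ/(S_2 - 1) = 1 + (-3529015743/11668158125)*φ + ...; c3 = -3529015743/11668158125.

The regular C-fraction coefficients are [45/44, -1049/300, 17797/12588, -3529015743/11668158125].


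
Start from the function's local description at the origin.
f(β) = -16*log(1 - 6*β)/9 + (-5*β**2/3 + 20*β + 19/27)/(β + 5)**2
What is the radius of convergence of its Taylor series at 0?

The radius of convergence is 1/6.

Denominator factor (β + 5)^2: pole of order 2 at -5, modulus 5.
Branch term (-16/9)*log(1 - β/(1/6)): its argument vanishes at β = 1/6, a logarithmic branch point, modulus 1/6.
The radius of convergence is the smallest modulus among the singular points: 1/6.


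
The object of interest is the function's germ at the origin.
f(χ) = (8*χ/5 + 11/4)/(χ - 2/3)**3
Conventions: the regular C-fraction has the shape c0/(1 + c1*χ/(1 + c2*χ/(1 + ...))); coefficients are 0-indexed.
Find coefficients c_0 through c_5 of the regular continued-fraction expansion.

Taylor coefficients (expand at 0): a_0 = -297/32, a_1 = -15093/320, a_2 = -47871/320, a_3 = -247131/640, a_4 = -454167/512, a_5 = -1935495/1024.
c0 = a_0 = -297/32. Peel one level at a time: if S = 1 + c*χ/S' with S'(0) = 1, then c is the χ-coefficient of S and S' = c*χ/(S - 1).
S_1 = c0/f = 1 + (-559/110)*χ + (117451/12100)*χ^2 + ...; c1 = -559/110.
S_2 = c1*χ/(S_1 - 1) = 1 + (117451/61490)*χ + (1170531/624962)*χ^2 + ...; c2 = 117451/61490.
S_3 = c2*χ/(S_2 - 1) = 1 + (-64379205/65655109)*χ + (17833348665/55178949604)*χ^2 + ...; c3 = -64379205/65655109.
S_4 = c3*χ/(S_3 - 1) = 1 + (6713024851/20367412812)*χ + (6713024851/30071721744)*χ^2 + ...; c4 = 6713024851/20367412812.
S_5 = c4*χ/(S_4 - 1) = 1 + (-117451/173412)*χ + ...; c5 = -117451/173412.

The regular C-fraction coefficients are [-297/32, -559/110, 117451/61490, -64379205/65655109, 6713024851/20367412812, -117451/173412].


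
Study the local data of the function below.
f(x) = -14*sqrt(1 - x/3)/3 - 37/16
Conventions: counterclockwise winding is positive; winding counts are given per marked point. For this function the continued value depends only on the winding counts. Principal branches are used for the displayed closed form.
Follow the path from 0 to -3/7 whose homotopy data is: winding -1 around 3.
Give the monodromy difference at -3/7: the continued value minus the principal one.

Continued minus principal equals (8/3)*sqrt(14).

The rational part is single-valued and drops out of the difference; each branch term changes only by its own monodromy.
(-14/3)*sqrt(1 - x/(3)): winding -1 is odd, the square root flips sign, contributing -2*(-14/3)*sqrt(1 - (-3/7)/(3)) = -2*(-14/3)*sqrt(8/7) = (8/3)*sqrt(14).
Summing the contributions at x = -3/7 gives (8/3)*sqrt(14).


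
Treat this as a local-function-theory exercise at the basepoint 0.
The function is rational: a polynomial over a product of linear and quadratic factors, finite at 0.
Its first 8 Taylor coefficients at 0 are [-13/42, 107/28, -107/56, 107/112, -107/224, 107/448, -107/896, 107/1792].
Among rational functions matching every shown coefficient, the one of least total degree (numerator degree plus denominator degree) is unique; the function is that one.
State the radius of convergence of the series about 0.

The radius of convergence is 2.

No rational of total degree below 2 reproduces all 8 coefficients; solving the [1/1] Pade equations on them gives f(r) = (22*r/3 - 13/21)/(r + 2), whose expansion matches every shown term.
Denominator factor (r + 2): pole of order 1 at -2, modulus 2.
The radius of convergence is the smallest modulus among the singular points: 2.


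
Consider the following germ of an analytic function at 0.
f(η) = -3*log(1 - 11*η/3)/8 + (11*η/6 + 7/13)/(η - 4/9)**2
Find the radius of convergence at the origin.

Denominator factor (η - 4/9)^2: pole of order 2 at 4/9, modulus 4/9.
Branch term (-3/8)*log(1 - η/(3/11)): its argument vanishes at η = 3/11, a logarithmic branch point, modulus 3/11.
The radius of convergence is the smallest modulus among the singular points: 3/11.

The radius of convergence is 3/11.


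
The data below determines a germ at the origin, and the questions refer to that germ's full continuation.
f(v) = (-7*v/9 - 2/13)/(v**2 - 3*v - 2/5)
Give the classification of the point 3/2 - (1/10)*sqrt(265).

The denominator factor v**2 - 3*v - 2/5 vanishes at 3/2 - (1/10)*sqrt(265) and appears to the power 1; the numerator there equals -103/78 + (7/90)*sqrt(265), nonzero, and no other factor vanishes.
Hence a pole whose order is the multiplicity, 1.

The point is a pole of order 1.


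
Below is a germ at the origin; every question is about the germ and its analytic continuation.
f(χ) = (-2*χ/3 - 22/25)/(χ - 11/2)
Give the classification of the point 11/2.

The denominator factor χ - 11/2 vanishes at 11/2 and appears to the power 1; the numerator there equals -341/75, nonzero, and no other factor vanishes.
Hence a pole whose order is the multiplicity, 1.

The point is a pole of order 1.


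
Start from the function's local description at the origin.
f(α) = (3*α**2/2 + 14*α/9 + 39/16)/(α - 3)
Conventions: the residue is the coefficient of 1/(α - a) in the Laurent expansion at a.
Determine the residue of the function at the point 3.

The residue is 989/48.

At the order-1 pole 3 set g(α) = (α - (3))*f(α) = 3*α**2/2 + 14*α/9 + 39/16.
Simple pole: residue = g(a) at a = 3, which is 989/48.


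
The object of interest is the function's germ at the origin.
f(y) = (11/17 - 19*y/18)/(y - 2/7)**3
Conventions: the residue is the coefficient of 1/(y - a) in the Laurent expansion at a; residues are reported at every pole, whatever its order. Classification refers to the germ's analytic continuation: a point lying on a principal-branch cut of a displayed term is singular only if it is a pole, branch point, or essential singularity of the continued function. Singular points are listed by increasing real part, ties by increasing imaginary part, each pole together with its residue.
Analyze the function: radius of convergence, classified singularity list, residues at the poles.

Radius of convergence at 0: 2/7.
At 2/7: a pole of order 3; residue 0.

Denominator factor (y - 2/7)^3: pole of order 3 at 2/7, modulus 2/7.
The radius of convergence is the smallest modulus among the singular points: 2/7.
At the order-3 pole 2/7 set g(y) = (y - (2/7))^3*f(y) = 11/17 - 19*y/18.
Order-3 pole: residue = g''(a)/2; g''(2/7) = 0, so the residue is 0.


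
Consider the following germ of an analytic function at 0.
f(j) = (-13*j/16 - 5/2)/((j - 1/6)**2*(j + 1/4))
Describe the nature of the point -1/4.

The point is a pole of order 1.

The denominator factor j + 1/4 vanishes at -1/4 and appears to the power 1; the numerator there equals -147/64, nonzero, and no other factor vanishes.
Hence a pole whose order is the multiplicity, 1.


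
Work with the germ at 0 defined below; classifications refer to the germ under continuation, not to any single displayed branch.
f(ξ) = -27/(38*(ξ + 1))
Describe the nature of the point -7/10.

The point is a regular point.

Denominator factors: ξ + 1 = 3/10 at ξ = -7/10 — none vanishes.
So the germ continues analytically to -7/10.


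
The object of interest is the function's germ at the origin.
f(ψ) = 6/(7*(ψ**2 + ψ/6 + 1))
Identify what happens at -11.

Denominator factors: ψ**2 + ψ/6 + 1 = 721/6 at ψ = -11 — none vanishes.
So the germ continues analytically to -11.

The point is a regular point.


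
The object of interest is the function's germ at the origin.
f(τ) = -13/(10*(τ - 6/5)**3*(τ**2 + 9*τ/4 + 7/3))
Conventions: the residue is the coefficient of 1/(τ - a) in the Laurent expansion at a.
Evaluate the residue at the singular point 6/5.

At the order-3 pole 6/5 set g(τ) = (τ - (6/5))^3*f(τ) = -13/(10*(τ**2 + 9*τ/4 + 7/3)).
Order-3 pole: residue = g''(a)/2; g''(6/5) = -265867875/1830997222, so the residue is -265867875/3661994444.

The residue is -265867875/3661994444.


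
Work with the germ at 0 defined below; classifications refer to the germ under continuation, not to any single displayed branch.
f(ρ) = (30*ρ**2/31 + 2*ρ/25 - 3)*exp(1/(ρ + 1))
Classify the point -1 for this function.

The exponent 1/(ρ - (-1)) has a pole at -1, so exp(1/(ρ - (-1))) takes every nonzero value near it: an essential singularity (not a pole of any order).

The point is an essential singularity.


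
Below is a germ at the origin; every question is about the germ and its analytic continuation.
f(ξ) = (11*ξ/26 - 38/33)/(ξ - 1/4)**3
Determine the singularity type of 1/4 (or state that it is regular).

The denominator factor ξ - 1/4 vanishes at 1/4 and appears to the power 3; the numerator there equals -3589/3432, nonzero, and no other factor vanishes.
Hence a pole whose order is the multiplicity, 3.

The point is a pole of order 3.


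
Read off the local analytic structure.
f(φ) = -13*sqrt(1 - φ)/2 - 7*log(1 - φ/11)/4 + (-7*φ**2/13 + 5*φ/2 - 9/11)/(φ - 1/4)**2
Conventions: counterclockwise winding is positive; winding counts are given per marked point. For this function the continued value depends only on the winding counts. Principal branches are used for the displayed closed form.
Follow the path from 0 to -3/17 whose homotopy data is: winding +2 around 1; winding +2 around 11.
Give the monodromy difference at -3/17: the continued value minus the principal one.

The rational part is single-valued and drops out of the difference; each branch term changes only by its own monodromy.
(-7/4)*log(1 - φ/(11)): each positive loop around 11 adds 2*pi*i to the log, so winding +2 contributes (-7/4)*(2)*2*pi*i = -(7)*pi*i.
(-13/2)*sqrt(1 - φ/(1)): winding +2 is even, the square root returns to the same sheet, contribution 0.
Summing the contributions at φ = -3/17 gives -(7)*pi*i.

Continued minus principal equals -(7)*pi*i.


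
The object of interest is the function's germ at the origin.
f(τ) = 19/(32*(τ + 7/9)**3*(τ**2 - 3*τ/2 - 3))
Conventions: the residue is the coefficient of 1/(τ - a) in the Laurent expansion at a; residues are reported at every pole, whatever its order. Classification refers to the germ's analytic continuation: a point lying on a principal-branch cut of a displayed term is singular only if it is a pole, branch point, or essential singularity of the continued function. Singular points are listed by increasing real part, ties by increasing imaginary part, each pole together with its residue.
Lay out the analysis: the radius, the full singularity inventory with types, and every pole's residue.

Radius of convergence at 0: 7/9.
At 3/4 - (1/4)*sqrt(57): a pole of order 1; residue 426707757/252179168 + (56386935/252179168)*sqrt(57).
At -7/9: a pole of order 3; residue -426707757/126089584.
At 3/4 + (1/4)*sqrt(57): a pole of order 1; residue 426707757/252179168 - (56386935/252179168)*sqrt(57).


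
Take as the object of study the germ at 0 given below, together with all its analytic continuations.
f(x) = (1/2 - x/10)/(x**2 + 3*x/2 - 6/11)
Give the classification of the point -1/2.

The point is a regular point.

Denominator factors: x**2 + 3*x/2 - 6/11 = -23/22 at x = -1/2 — none vanishes.
So the germ continues analytically to -1/2.


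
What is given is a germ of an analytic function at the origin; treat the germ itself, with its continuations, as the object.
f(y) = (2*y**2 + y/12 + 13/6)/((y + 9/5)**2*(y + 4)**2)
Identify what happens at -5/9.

Denominator factors: y + 4 = 31/9 at y = -5/9; y + 9/5 = 56/45 at y = -5/9 — none vanishes.
So the germ continues analytically to -5/9.

The point is a regular point.


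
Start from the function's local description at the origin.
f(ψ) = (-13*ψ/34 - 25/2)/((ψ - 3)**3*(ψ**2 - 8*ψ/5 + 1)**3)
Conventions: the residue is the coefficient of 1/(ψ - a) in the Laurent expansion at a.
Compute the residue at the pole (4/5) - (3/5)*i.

The factor ψ**2 - 8*ψ/5 + 1 splits as (ψ - a)(ψ - a') with a = (4/5) - (3/5)*i, a' = (4/5) + (3/5)*i. At the order-3 pole a set g(ψ) = (ψ - a)^3*f(ψ) = [(-13*ψ/34 - 25/2)/(ψ - 3)**3] / (ψ - a')^3.
Order-3 pole: residue = g''(a)/2; g''((4/5) - (3/5)*i) = (35755875/100991696) + (56642874875/8180327376)*i, so the residue is (35755875/201983392) + (56642874875/16360654752)*i.

The residue is (35755875/201983392) + (56642874875/16360654752)*i.


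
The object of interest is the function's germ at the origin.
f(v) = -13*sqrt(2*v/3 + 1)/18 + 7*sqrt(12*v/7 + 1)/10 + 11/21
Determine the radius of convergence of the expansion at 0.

Branch term (-13/18)*sqrt(1 - v/(-3/2)): its argument vanishes at v = -3/2, a square-root branch point, modulus 3/2.
Branch term (7/10)*sqrt(1 - v/(-7/12)): its argument vanishes at v = -7/12, a square-root branch point, modulus 7/12.
The radius of convergence is the smallest modulus among the singular points: 7/12.

The radius of convergence is 7/12.


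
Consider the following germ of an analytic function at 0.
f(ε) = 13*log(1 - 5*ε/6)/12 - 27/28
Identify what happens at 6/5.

The term (13/12)*log(1 - ε/(6/5)) has argument 1 - 6/5/(6/5) = 0 at 6/5: a logarithmic (infinitely-sheeted) branch point; the remaining terms are analytic or single-valued there.

The point is a logarithmic branch point.


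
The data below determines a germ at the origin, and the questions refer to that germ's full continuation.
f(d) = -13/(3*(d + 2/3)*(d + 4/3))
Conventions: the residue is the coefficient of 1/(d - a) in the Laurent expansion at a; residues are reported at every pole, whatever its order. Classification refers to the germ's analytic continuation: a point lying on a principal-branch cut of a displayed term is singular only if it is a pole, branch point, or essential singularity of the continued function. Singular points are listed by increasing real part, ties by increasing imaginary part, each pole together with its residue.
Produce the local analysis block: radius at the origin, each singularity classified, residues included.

Denominator factor (d + 2/3): pole of order 1 at -2/3, modulus 2/3.
Denominator factor (d + 4/3): pole of order 1 at -4/3, modulus 4/3.
The radius of convergence is the smallest modulus among the singular points: 2/3.
At the order-1 pole -4/3 set g(d) = (d - (-4/3))*f(d) = -13/(3*(d + 2/3)).
Simple pole: residue = g(a) at a = -4/3, which is 13/2.
At the order-1 pole -2/3 set g(d) = (d - (-2/3))*f(d) = -13/(3*(d + 4/3)).
Simple pole: residue = g(a) at a = -2/3, which is -13/2.
List the singular points by increasing real part (a conjugate pair: the negative imaginary part first).

Radius of convergence at 0: 2/3.
At -4/3: a pole of order 1; residue 13/2.
At -2/3: a pole of order 1; residue -13/2.


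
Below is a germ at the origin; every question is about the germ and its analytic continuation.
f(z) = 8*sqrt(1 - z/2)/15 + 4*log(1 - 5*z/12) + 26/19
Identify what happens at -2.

The point is a regular point.

There is no denominator, hence no pole anywhere.
Branch term sqrt(1 - z/(2)): argument at -2 is 2, nonzero, so -2 is not its branch point (a point on a principal cut is still regular for the continued germ).
Branch term log(1 - z/(12/5)): argument at -2 is 11/6, nonzero, so -2 is not its branch point (a point on a principal cut is still regular for the continued germ).
So the germ continues analytically to -2.


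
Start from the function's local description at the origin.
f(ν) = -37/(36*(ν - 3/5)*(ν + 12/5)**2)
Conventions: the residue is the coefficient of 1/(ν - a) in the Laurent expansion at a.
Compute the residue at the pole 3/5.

At the order-1 pole 3/5 set g(ν) = (ν - (3/5))*f(ν) = -37/(36*(ν + 12/5)**2).
Simple pole: residue = g(a) at a = 3/5, which is -37/324.

The residue is -37/324.


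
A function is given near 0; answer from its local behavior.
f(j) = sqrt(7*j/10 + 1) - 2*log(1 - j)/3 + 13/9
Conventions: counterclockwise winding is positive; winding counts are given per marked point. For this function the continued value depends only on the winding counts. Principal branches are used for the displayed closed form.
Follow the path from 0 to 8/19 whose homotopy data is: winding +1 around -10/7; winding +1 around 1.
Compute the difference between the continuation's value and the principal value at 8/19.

Continued minus principal equals (-(2/95)*sqrt(11685)) - ((4/3)*pi)*i.

The rational part is single-valued and drops out of the difference; each branch term changes only by its own monodromy.
(-2/3)*log(1 - j/(1)): each positive loop around 1 adds 2*pi*i to the log, so winding +1 contributes (-2/3)*(1)*2*pi*i = -(4/3)*pi*i.
(1)*sqrt(1 - j/(-10/7)): winding +1 is odd, the square root flips sign, contributing -2*(1)*sqrt(1 - (8/19)/(-10/7)) = -2*(1)*sqrt(123/95) = -(2/95)*sqrt(11685).
Summing the contributions at j = 8/19 gives (-(2/95)*sqrt(11685)) - ((4/3)*pi)*i.


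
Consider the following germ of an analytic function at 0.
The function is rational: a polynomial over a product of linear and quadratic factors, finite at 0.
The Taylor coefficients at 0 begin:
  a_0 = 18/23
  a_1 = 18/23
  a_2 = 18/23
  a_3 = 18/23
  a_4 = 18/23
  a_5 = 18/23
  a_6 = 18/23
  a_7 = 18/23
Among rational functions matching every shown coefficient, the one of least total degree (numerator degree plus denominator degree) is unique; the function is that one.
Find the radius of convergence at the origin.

The radius of convergence is 1.

No rational of total degree below 1 reproduces all 8 coefficients; solving the [0/1] Pade equations on them gives f(φ) = -18/(23*(φ - 1)), whose expansion matches every shown term.
Denominator factor (φ - 1): pole of order 1 at 1, modulus 1.
The radius of convergence is the smallest modulus among the singular points: 1.
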